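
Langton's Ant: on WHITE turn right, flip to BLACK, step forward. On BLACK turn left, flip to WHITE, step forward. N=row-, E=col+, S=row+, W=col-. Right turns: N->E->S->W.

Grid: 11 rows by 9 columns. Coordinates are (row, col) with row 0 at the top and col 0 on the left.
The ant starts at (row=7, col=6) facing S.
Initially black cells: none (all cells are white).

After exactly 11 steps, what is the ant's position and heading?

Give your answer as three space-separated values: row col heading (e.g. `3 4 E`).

Answer: 6 8 E

Derivation:
Step 1: on WHITE (7,6): turn R to W, flip to black, move to (7,5). |black|=1
Step 2: on WHITE (7,5): turn R to N, flip to black, move to (6,5). |black|=2
Step 3: on WHITE (6,5): turn R to E, flip to black, move to (6,6). |black|=3
Step 4: on WHITE (6,6): turn R to S, flip to black, move to (7,6). |black|=4
Step 5: on BLACK (7,6): turn L to E, flip to white, move to (7,7). |black|=3
Step 6: on WHITE (7,7): turn R to S, flip to black, move to (8,7). |black|=4
Step 7: on WHITE (8,7): turn R to W, flip to black, move to (8,6). |black|=5
Step 8: on WHITE (8,6): turn R to N, flip to black, move to (7,6). |black|=6
Step 9: on WHITE (7,6): turn R to E, flip to black, move to (7,7). |black|=7
Step 10: on BLACK (7,7): turn L to N, flip to white, move to (6,7). |black|=6
Step 11: on WHITE (6,7): turn R to E, flip to black, move to (6,8). |black|=7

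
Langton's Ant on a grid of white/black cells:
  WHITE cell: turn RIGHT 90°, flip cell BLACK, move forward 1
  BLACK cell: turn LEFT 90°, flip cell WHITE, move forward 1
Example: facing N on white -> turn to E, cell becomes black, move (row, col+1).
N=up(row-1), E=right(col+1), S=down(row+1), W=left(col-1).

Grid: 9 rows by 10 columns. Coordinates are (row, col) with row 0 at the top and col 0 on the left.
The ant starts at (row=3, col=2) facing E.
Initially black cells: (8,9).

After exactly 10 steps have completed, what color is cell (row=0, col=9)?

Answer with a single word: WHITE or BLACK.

Answer: WHITE

Derivation:
Step 1: on WHITE (3,2): turn R to S, flip to black, move to (4,2). |black|=2
Step 2: on WHITE (4,2): turn R to W, flip to black, move to (4,1). |black|=3
Step 3: on WHITE (4,1): turn R to N, flip to black, move to (3,1). |black|=4
Step 4: on WHITE (3,1): turn R to E, flip to black, move to (3,2). |black|=5
Step 5: on BLACK (3,2): turn L to N, flip to white, move to (2,2). |black|=4
Step 6: on WHITE (2,2): turn R to E, flip to black, move to (2,3). |black|=5
Step 7: on WHITE (2,3): turn R to S, flip to black, move to (3,3). |black|=6
Step 8: on WHITE (3,3): turn R to W, flip to black, move to (3,2). |black|=7
Step 9: on WHITE (3,2): turn R to N, flip to black, move to (2,2). |black|=8
Step 10: on BLACK (2,2): turn L to W, flip to white, move to (2,1). |black|=7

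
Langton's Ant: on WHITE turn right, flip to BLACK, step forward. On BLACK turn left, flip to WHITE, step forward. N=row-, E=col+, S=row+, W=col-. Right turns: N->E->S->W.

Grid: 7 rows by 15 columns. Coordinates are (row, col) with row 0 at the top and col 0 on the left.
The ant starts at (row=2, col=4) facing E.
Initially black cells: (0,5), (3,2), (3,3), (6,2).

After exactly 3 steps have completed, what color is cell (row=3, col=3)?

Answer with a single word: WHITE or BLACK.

Step 1: on WHITE (2,4): turn R to S, flip to black, move to (3,4). |black|=5
Step 2: on WHITE (3,4): turn R to W, flip to black, move to (3,3). |black|=6
Step 3: on BLACK (3,3): turn L to S, flip to white, move to (4,3). |black|=5

Answer: WHITE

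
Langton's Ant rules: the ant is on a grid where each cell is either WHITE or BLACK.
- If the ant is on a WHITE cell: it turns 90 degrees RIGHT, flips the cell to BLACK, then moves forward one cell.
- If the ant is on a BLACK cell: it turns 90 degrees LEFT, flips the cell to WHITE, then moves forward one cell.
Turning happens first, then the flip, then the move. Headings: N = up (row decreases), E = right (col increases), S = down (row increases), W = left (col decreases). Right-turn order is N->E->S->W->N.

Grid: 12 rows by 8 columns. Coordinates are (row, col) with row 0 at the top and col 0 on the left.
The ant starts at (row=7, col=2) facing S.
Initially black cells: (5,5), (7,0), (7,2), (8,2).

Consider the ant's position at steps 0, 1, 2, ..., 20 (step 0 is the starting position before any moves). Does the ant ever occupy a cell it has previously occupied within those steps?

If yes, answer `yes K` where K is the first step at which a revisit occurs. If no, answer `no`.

Answer: yes 7

Derivation:
Step 1: on BLACK (7,2): turn L to E, flip to white, move to (7,3). |black|=3 — new cell
Step 2: on WHITE (7,3): turn R to S, flip to black, move to (8,3). |black|=4 — new cell
Step 3: on WHITE (8,3): turn R to W, flip to black, move to (8,2). |black|=5 — new cell
Step 4: on BLACK (8,2): turn L to S, flip to white, move to (9,2). |black|=4 — new cell
Step 5: on WHITE (9,2): turn R to W, flip to black, move to (9,1). |black|=5 — new cell
Step 6: on WHITE (9,1): turn R to N, flip to black, move to (8,1). |black|=6 — new cell
Step 7: on WHITE (8,1): turn R to E, flip to black, move to (8,2). |black|=7 — REVISIT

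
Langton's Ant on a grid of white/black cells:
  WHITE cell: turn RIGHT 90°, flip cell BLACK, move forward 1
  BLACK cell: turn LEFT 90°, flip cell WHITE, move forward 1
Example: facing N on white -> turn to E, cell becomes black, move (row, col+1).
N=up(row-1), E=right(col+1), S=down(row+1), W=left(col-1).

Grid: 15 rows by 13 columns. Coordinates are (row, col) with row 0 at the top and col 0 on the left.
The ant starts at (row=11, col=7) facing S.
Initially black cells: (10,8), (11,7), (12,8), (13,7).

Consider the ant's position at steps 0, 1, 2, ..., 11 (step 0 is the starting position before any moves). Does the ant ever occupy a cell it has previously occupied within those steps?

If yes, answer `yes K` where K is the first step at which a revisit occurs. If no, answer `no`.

Step 1: on BLACK (11,7): turn L to E, flip to white, move to (11,8). |black|=3 — new cell
Step 2: on WHITE (11,8): turn R to S, flip to black, move to (12,8). |black|=4 — new cell
Step 3: on BLACK (12,8): turn L to E, flip to white, move to (12,9). |black|=3 — new cell
Step 4: on WHITE (12,9): turn R to S, flip to black, move to (13,9). |black|=4 — new cell
Step 5: on WHITE (13,9): turn R to W, flip to black, move to (13,8). |black|=5 — new cell
Step 6: on WHITE (13,8): turn R to N, flip to black, move to (12,8). |black|=6 — REVISIT

Answer: yes 6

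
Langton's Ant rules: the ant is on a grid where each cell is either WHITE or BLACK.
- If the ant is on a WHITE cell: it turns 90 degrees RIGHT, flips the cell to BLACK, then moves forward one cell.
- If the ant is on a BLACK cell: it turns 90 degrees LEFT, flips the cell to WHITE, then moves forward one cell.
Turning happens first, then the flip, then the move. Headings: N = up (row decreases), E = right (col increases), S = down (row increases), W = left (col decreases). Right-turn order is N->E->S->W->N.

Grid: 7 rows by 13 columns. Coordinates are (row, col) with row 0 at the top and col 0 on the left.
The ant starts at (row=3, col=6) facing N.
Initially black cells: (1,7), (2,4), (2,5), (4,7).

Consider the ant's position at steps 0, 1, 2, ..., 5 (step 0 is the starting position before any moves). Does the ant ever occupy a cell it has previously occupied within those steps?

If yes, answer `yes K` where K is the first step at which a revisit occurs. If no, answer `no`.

Step 1: on WHITE (3,6): turn R to E, flip to black, move to (3,7). |black|=5 — new cell
Step 2: on WHITE (3,7): turn R to S, flip to black, move to (4,7). |black|=6 — new cell
Step 3: on BLACK (4,7): turn L to E, flip to white, move to (4,8). |black|=5 — new cell
Step 4: on WHITE (4,8): turn R to S, flip to black, move to (5,8). |black|=6 — new cell
Step 5: on WHITE (5,8): turn R to W, flip to black, move to (5,7). |black|=7 — new cell
No revisit within 5 steps.

Answer: no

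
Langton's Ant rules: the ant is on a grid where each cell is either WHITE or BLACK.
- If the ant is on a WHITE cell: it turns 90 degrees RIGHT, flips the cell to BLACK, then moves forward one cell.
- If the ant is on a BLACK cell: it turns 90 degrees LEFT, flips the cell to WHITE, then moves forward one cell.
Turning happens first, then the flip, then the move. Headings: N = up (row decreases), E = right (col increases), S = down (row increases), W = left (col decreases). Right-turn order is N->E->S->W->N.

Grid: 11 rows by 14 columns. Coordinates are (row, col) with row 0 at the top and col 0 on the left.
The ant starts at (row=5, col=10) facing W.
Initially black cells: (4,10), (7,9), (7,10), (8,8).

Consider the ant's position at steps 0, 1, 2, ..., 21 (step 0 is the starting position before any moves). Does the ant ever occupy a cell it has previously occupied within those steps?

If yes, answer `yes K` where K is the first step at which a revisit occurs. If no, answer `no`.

Answer: yes 5

Derivation:
Step 1: on WHITE (5,10): turn R to N, flip to black, move to (4,10). |black|=5 — new cell
Step 2: on BLACK (4,10): turn L to W, flip to white, move to (4,9). |black|=4 — new cell
Step 3: on WHITE (4,9): turn R to N, flip to black, move to (3,9). |black|=5 — new cell
Step 4: on WHITE (3,9): turn R to E, flip to black, move to (3,10). |black|=6 — new cell
Step 5: on WHITE (3,10): turn R to S, flip to black, move to (4,10). |black|=7 — REVISIT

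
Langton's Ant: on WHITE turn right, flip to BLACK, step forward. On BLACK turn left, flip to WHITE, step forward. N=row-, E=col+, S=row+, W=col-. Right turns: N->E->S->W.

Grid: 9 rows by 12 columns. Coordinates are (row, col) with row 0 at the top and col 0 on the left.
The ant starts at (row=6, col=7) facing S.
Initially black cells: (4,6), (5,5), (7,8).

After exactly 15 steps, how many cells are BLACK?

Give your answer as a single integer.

Answer: 12

Derivation:
Step 1: on WHITE (6,7): turn R to W, flip to black, move to (6,6). |black|=4
Step 2: on WHITE (6,6): turn R to N, flip to black, move to (5,6). |black|=5
Step 3: on WHITE (5,6): turn R to E, flip to black, move to (5,7). |black|=6
Step 4: on WHITE (5,7): turn R to S, flip to black, move to (6,7). |black|=7
Step 5: on BLACK (6,7): turn L to E, flip to white, move to (6,8). |black|=6
Step 6: on WHITE (6,8): turn R to S, flip to black, move to (7,8). |black|=7
Step 7: on BLACK (7,8): turn L to E, flip to white, move to (7,9). |black|=6
Step 8: on WHITE (7,9): turn R to S, flip to black, move to (8,9). |black|=7
Step 9: on WHITE (8,9): turn R to W, flip to black, move to (8,8). |black|=8
Step 10: on WHITE (8,8): turn R to N, flip to black, move to (7,8). |black|=9
Step 11: on WHITE (7,8): turn R to E, flip to black, move to (7,9). |black|=10
Step 12: on BLACK (7,9): turn L to N, flip to white, move to (6,9). |black|=9
Step 13: on WHITE (6,9): turn R to E, flip to black, move to (6,10). |black|=10
Step 14: on WHITE (6,10): turn R to S, flip to black, move to (7,10). |black|=11
Step 15: on WHITE (7,10): turn R to W, flip to black, move to (7,9). |black|=12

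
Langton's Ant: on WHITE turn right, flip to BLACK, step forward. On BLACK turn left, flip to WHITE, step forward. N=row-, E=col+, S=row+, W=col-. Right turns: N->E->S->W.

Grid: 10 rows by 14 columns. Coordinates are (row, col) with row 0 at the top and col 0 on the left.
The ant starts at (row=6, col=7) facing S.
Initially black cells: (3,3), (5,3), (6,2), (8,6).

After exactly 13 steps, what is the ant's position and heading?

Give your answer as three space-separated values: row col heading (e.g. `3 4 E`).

Answer: 6 8 W

Derivation:
Step 1: on WHITE (6,7): turn R to W, flip to black, move to (6,6). |black|=5
Step 2: on WHITE (6,6): turn R to N, flip to black, move to (5,6). |black|=6
Step 3: on WHITE (5,6): turn R to E, flip to black, move to (5,7). |black|=7
Step 4: on WHITE (5,7): turn R to S, flip to black, move to (6,7). |black|=8
Step 5: on BLACK (6,7): turn L to E, flip to white, move to (6,8). |black|=7
Step 6: on WHITE (6,8): turn R to S, flip to black, move to (7,8). |black|=8
Step 7: on WHITE (7,8): turn R to W, flip to black, move to (7,7). |black|=9
Step 8: on WHITE (7,7): turn R to N, flip to black, move to (6,7). |black|=10
Step 9: on WHITE (6,7): turn R to E, flip to black, move to (6,8). |black|=11
Step 10: on BLACK (6,8): turn L to N, flip to white, move to (5,8). |black|=10
Step 11: on WHITE (5,8): turn R to E, flip to black, move to (5,9). |black|=11
Step 12: on WHITE (5,9): turn R to S, flip to black, move to (6,9). |black|=12
Step 13: on WHITE (6,9): turn R to W, flip to black, move to (6,8). |black|=13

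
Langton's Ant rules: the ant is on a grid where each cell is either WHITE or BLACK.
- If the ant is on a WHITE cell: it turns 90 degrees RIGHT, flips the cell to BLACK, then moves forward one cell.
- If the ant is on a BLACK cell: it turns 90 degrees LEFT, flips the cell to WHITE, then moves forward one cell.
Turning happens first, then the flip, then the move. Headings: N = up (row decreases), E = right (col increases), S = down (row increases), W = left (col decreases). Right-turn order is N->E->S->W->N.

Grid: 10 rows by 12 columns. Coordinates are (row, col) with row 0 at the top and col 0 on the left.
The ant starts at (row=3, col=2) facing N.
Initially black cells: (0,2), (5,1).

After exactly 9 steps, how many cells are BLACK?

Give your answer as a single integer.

Step 1: on WHITE (3,2): turn R to E, flip to black, move to (3,3). |black|=3
Step 2: on WHITE (3,3): turn R to S, flip to black, move to (4,3). |black|=4
Step 3: on WHITE (4,3): turn R to W, flip to black, move to (4,2). |black|=5
Step 4: on WHITE (4,2): turn R to N, flip to black, move to (3,2). |black|=6
Step 5: on BLACK (3,2): turn L to W, flip to white, move to (3,1). |black|=5
Step 6: on WHITE (3,1): turn R to N, flip to black, move to (2,1). |black|=6
Step 7: on WHITE (2,1): turn R to E, flip to black, move to (2,2). |black|=7
Step 8: on WHITE (2,2): turn R to S, flip to black, move to (3,2). |black|=8
Step 9: on WHITE (3,2): turn R to W, flip to black, move to (3,1). |black|=9

Answer: 9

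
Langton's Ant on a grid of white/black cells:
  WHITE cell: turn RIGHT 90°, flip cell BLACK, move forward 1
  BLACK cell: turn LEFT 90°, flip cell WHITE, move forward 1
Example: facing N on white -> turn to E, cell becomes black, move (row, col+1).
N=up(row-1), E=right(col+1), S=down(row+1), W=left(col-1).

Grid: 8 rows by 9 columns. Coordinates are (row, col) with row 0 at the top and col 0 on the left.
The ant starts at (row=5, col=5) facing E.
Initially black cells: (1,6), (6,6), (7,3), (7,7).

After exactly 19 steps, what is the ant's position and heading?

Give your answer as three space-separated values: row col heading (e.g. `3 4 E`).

Answer: 3 4 N

Derivation:
Step 1: on WHITE (5,5): turn R to S, flip to black, move to (6,5). |black|=5
Step 2: on WHITE (6,5): turn R to W, flip to black, move to (6,4). |black|=6
Step 3: on WHITE (6,4): turn R to N, flip to black, move to (5,4). |black|=7
Step 4: on WHITE (5,4): turn R to E, flip to black, move to (5,5). |black|=8
Step 5: on BLACK (5,5): turn L to N, flip to white, move to (4,5). |black|=7
Step 6: on WHITE (4,5): turn R to E, flip to black, move to (4,6). |black|=8
Step 7: on WHITE (4,6): turn R to S, flip to black, move to (5,6). |black|=9
Step 8: on WHITE (5,6): turn R to W, flip to black, move to (5,5). |black|=10
Step 9: on WHITE (5,5): turn R to N, flip to black, move to (4,5). |black|=11
Step 10: on BLACK (4,5): turn L to W, flip to white, move to (4,4). |black|=10
Step 11: on WHITE (4,4): turn R to N, flip to black, move to (3,4). |black|=11
Step 12: on WHITE (3,4): turn R to E, flip to black, move to (3,5). |black|=12
Step 13: on WHITE (3,5): turn R to S, flip to black, move to (4,5). |black|=13
Step 14: on WHITE (4,5): turn R to W, flip to black, move to (4,4). |black|=14
Step 15: on BLACK (4,4): turn L to S, flip to white, move to (5,4). |black|=13
Step 16: on BLACK (5,4): turn L to E, flip to white, move to (5,5). |black|=12
Step 17: on BLACK (5,5): turn L to N, flip to white, move to (4,5). |black|=11
Step 18: on BLACK (4,5): turn L to W, flip to white, move to (4,4). |black|=10
Step 19: on WHITE (4,4): turn R to N, flip to black, move to (3,4). |black|=11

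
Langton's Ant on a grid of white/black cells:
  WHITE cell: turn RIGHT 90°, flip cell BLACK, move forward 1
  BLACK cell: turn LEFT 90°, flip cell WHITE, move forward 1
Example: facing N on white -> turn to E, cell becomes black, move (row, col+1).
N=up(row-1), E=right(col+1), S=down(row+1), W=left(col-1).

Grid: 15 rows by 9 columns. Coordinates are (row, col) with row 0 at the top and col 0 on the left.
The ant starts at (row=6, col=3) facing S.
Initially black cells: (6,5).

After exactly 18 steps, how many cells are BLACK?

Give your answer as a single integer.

Answer: 11

Derivation:
Step 1: on WHITE (6,3): turn R to W, flip to black, move to (6,2). |black|=2
Step 2: on WHITE (6,2): turn R to N, flip to black, move to (5,2). |black|=3
Step 3: on WHITE (5,2): turn R to E, flip to black, move to (5,3). |black|=4
Step 4: on WHITE (5,3): turn R to S, flip to black, move to (6,3). |black|=5
Step 5: on BLACK (6,3): turn L to E, flip to white, move to (6,4). |black|=4
Step 6: on WHITE (6,4): turn R to S, flip to black, move to (7,4). |black|=5
Step 7: on WHITE (7,4): turn R to W, flip to black, move to (7,3). |black|=6
Step 8: on WHITE (7,3): turn R to N, flip to black, move to (6,3). |black|=7
Step 9: on WHITE (6,3): turn R to E, flip to black, move to (6,4). |black|=8
Step 10: on BLACK (6,4): turn L to N, flip to white, move to (5,4). |black|=7
Step 11: on WHITE (5,4): turn R to E, flip to black, move to (5,5). |black|=8
Step 12: on WHITE (5,5): turn R to S, flip to black, move to (6,5). |black|=9
Step 13: on BLACK (6,5): turn L to E, flip to white, move to (6,6). |black|=8
Step 14: on WHITE (6,6): turn R to S, flip to black, move to (7,6). |black|=9
Step 15: on WHITE (7,6): turn R to W, flip to black, move to (7,5). |black|=10
Step 16: on WHITE (7,5): turn R to N, flip to black, move to (6,5). |black|=11
Step 17: on WHITE (6,5): turn R to E, flip to black, move to (6,6). |black|=12
Step 18: on BLACK (6,6): turn L to N, flip to white, move to (5,6). |black|=11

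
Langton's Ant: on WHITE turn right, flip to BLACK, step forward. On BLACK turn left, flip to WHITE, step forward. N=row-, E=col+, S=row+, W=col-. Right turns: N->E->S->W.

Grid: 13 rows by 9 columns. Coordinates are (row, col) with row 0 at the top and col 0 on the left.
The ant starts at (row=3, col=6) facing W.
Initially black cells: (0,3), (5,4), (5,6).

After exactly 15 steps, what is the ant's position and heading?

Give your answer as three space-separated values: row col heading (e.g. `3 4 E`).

Answer: 5 5 N

Derivation:
Step 1: on WHITE (3,6): turn R to N, flip to black, move to (2,6). |black|=4
Step 2: on WHITE (2,6): turn R to E, flip to black, move to (2,7). |black|=5
Step 3: on WHITE (2,7): turn R to S, flip to black, move to (3,7). |black|=6
Step 4: on WHITE (3,7): turn R to W, flip to black, move to (3,6). |black|=7
Step 5: on BLACK (3,6): turn L to S, flip to white, move to (4,6). |black|=6
Step 6: on WHITE (4,6): turn R to W, flip to black, move to (4,5). |black|=7
Step 7: on WHITE (4,5): turn R to N, flip to black, move to (3,5). |black|=8
Step 8: on WHITE (3,5): turn R to E, flip to black, move to (3,6). |black|=9
Step 9: on WHITE (3,6): turn R to S, flip to black, move to (4,6). |black|=10
Step 10: on BLACK (4,6): turn L to E, flip to white, move to (4,7). |black|=9
Step 11: on WHITE (4,7): turn R to S, flip to black, move to (5,7). |black|=10
Step 12: on WHITE (5,7): turn R to W, flip to black, move to (5,6). |black|=11
Step 13: on BLACK (5,6): turn L to S, flip to white, move to (6,6). |black|=10
Step 14: on WHITE (6,6): turn R to W, flip to black, move to (6,5). |black|=11
Step 15: on WHITE (6,5): turn R to N, flip to black, move to (5,5). |black|=12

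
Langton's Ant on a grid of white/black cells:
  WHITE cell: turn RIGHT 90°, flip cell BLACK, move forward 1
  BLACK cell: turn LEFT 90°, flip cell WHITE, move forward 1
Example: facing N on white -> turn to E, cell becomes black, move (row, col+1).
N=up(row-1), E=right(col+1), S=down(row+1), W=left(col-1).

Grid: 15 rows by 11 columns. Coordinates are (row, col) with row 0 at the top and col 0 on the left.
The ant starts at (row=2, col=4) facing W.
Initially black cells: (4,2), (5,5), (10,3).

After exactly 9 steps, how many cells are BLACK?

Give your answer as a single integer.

Step 1: on WHITE (2,4): turn R to N, flip to black, move to (1,4). |black|=4
Step 2: on WHITE (1,4): turn R to E, flip to black, move to (1,5). |black|=5
Step 3: on WHITE (1,5): turn R to S, flip to black, move to (2,5). |black|=6
Step 4: on WHITE (2,5): turn R to W, flip to black, move to (2,4). |black|=7
Step 5: on BLACK (2,4): turn L to S, flip to white, move to (3,4). |black|=6
Step 6: on WHITE (3,4): turn R to W, flip to black, move to (3,3). |black|=7
Step 7: on WHITE (3,3): turn R to N, flip to black, move to (2,3). |black|=8
Step 8: on WHITE (2,3): turn R to E, flip to black, move to (2,4). |black|=9
Step 9: on WHITE (2,4): turn R to S, flip to black, move to (3,4). |black|=10

Answer: 10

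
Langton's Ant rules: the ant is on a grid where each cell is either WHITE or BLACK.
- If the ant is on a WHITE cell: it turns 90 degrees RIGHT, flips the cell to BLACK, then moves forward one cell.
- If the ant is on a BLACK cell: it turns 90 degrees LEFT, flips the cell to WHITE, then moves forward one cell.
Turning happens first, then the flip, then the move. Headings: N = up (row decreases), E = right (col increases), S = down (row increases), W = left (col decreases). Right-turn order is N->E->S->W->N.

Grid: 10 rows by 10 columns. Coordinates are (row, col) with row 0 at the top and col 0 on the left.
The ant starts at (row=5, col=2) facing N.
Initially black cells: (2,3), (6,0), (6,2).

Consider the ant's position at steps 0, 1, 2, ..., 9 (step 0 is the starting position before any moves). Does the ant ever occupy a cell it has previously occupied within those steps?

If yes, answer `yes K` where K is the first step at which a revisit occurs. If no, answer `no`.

Step 1: on WHITE (5,2): turn R to E, flip to black, move to (5,3). |black|=4 — new cell
Step 2: on WHITE (5,3): turn R to S, flip to black, move to (6,3). |black|=5 — new cell
Step 3: on WHITE (6,3): turn R to W, flip to black, move to (6,2). |black|=6 — new cell
Step 4: on BLACK (6,2): turn L to S, flip to white, move to (7,2). |black|=5 — new cell
Step 5: on WHITE (7,2): turn R to W, flip to black, move to (7,1). |black|=6 — new cell
Step 6: on WHITE (7,1): turn R to N, flip to black, move to (6,1). |black|=7 — new cell
Step 7: on WHITE (6,1): turn R to E, flip to black, move to (6,2). |black|=8 — REVISIT

Answer: yes 7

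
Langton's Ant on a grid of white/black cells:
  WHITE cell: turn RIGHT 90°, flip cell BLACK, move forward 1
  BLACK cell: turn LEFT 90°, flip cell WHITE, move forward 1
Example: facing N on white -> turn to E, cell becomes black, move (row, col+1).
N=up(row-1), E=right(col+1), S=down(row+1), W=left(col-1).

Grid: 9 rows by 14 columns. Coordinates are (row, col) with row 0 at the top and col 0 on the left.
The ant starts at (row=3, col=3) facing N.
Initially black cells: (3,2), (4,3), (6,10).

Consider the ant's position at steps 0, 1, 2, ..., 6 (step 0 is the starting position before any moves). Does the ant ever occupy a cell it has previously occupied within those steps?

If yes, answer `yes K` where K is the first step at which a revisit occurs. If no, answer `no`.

Step 1: on WHITE (3,3): turn R to E, flip to black, move to (3,4). |black|=4 — new cell
Step 2: on WHITE (3,4): turn R to S, flip to black, move to (4,4). |black|=5 — new cell
Step 3: on WHITE (4,4): turn R to W, flip to black, move to (4,3). |black|=6 — new cell
Step 4: on BLACK (4,3): turn L to S, flip to white, move to (5,3). |black|=5 — new cell
Step 5: on WHITE (5,3): turn R to W, flip to black, move to (5,2). |black|=6 — new cell
Step 6: on WHITE (5,2): turn R to N, flip to black, move to (4,2). |black|=7 — new cell
No revisit within 6 steps.

Answer: no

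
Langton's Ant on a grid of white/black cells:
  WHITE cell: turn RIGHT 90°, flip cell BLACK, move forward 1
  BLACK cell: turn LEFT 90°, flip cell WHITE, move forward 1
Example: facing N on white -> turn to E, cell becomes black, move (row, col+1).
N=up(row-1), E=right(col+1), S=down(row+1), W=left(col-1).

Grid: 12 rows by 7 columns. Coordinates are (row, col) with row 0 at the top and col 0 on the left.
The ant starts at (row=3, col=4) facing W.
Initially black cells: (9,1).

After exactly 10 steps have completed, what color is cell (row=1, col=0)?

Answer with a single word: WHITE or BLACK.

Step 1: on WHITE (3,4): turn R to N, flip to black, move to (2,4). |black|=2
Step 2: on WHITE (2,4): turn R to E, flip to black, move to (2,5). |black|=3
Step 3: on WHITE (2,5): turn R to S, flip to black, move to (3,5). |black|=4
Step 4: on WHITE (3,5): turn R to W, flip to black, move to (3,4). |black|=5
Step 5: on BLACK (3,4): turn L to S, flip to white, move to (4,4). |black|=4
Step 6: on WHITE (4,4): turn R to W, flip to black, move to (4,3). |black|=5
Step 7: on WHITE (4,3): turn R to N, flip to black, move to (3,3). |black|=6
Step 8: on WHITE (3,3): turn R to E, flip to black, move to (3,4). |black|=7
Step 9: on WHITE (3,4): turn R to S, flip to black, move to (4,4). |black|=8
Step 10: on BLACK (4,4): turn L to E, flip to white, move to (4,5). |black|=7

Answer: WHITE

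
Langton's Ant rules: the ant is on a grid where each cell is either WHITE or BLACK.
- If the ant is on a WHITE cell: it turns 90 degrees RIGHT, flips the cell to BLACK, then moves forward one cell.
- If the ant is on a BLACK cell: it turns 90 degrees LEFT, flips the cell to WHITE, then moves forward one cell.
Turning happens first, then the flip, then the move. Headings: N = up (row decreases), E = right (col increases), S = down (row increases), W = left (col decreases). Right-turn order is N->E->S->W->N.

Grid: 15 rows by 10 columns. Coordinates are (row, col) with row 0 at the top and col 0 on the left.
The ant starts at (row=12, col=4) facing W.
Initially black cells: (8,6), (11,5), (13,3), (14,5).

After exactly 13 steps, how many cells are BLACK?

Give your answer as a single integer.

Step 1: on WHITE (12,4): turn R to N, flip to black, move to (11,4). |black|=5
Step 2: on WHITE (11,4): turn R to E, flip to black, move to (11,5). |black|=6
Step 3: on BLACK (11,5): turn L to N, flip to white, move to (10,5). |black|=5
Step 4: on WHITE (10,5): turn R to E, flip to black, move to (10,6). |black|=6
Step 5: on WHITE (10,6): turn R to S, flip to black, move to (11,6). |black|=7
Step 6: on WHITE (11,6): turn R to W, flip to black, move to (11,5). |black|=8
Step 7: on WHITE (11,5): turn R to N, flip to black, move to (10,5). |black|=9
Step 8: on BLACK (10,5): turn L to W, flip to white, move to (10,4). |black|=8
Step 9: on WHITE (10,4): turn R to N, flip to black, move to (9,4). |black|=9
Step 10: on WHITE (9,4): turn R to E, flip to black, move to (9,5). |black|=10
Step 11: on WHITE (9,5): turn R to S, flip to black, move to (10,5). |black|=11
Step 12: on WHITE (10,5): turn R to W, flip to black, move to (10,4). |black|=12
Step 13: on BLACK (10,4): turn L to S, flip to white, move to (11,4). |black|=11

Answer: 11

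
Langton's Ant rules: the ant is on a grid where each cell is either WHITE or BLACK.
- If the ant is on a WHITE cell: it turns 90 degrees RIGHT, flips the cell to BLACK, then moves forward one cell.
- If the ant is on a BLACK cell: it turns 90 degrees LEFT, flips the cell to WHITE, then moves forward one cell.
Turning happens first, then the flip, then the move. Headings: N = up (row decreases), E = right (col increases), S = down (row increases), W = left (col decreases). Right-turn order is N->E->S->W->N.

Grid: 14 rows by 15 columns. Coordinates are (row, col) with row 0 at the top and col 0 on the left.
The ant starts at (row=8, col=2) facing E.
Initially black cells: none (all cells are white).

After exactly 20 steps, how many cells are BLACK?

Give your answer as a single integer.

Answer: 6

Derivation:
Step 1: on WHITE (8,2): turn R to S, flip to black, move to (9,2). |black|=1
Step 2: on WHITE (9,2): turn R to W, flip to black, move to (9,1). |black|=2
Step 3: on WHITE (9,1): turn R to N, flip to black, move to (8,1). |black|=3
Step 4: on WHITE (8,1): turn R to E, flip to black, move to (8,2). |black|=4
Step 5: on BLACK (8,2): turn L to N, flip to white, move to (7,2). |black|=3
Step 6: on WHITE (7,2): turn R to E, flip to black, move to (7,3). |black|=4
Step 7: on WHITE (7,3): turn R to S, flip to black, move to (8,3). |black|=5
Step 8: on WHITE (8,3): turn R to W, flip to black, move to (8,2). |black|=6
Step 9: on WHITE (8,2): turn R to N, flip to black, move to (7,2). |black|=7
Step 10: on BLACK (7,2): turn L to W, flip to white, move to (7,1). |black|=6
Step 11: on WHITE (7,1): turn R to N, flip to black, move to (6,1). |black|=7
Step 12: on WHITE (6,1): turn R to E, flip to black, move to (6,2). |black|=8
Step 13: on WHITE (6,2): turn R to S, flip to black, move to (7,2). |black|=9
Step 14: on WHITE (7,2): turn R to W, flip to black, move to (7,1). |black|=10
Step 15: on BLACK (7,1): turn L to S, flip to white, move to (8,1). |black|=9
Step 16: on BLACK (8,1): turn L to E, flip to white, move to (8,2). |black|=8
Step 17: on BLACK (8,2): turn L to N, flip to white, move to (7,2). |black|=7
Step 18: on BLACK (7,2): turn L to W, flip to white, move to (7,1). |black|=6
Step 19: on WHITE (7,1): turn R to N, flip to black, move to (6,1). |black|=7
Step 20: on BLACK (6,1): turn L to W, flip to white, move to (6,0). |black|=6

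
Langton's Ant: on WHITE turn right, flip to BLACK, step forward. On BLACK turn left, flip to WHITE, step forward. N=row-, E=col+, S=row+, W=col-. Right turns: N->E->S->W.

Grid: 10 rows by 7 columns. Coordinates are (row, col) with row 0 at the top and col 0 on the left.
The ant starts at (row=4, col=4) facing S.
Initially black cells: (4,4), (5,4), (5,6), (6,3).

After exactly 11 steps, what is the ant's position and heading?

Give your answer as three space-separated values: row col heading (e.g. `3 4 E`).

Step 1: on BLACK (4,4): turn L to E, flip to white, move to (4,5). |black|=3
Step 2: on WHITE (4,5): turn R to S, flip to black, move to (5,5). |black|=4
Step 3: on WHITE (5,5): turn R to W, flip to black, move to (5,4). |black|=5
Step 4: on BLACK (5,4): turn L to S, flip to white, move to (6,4). |black|=4
Step 5: on WHITE (6,4): turn R to W, flip to black, move to (6,3). |black|=5
Step 6: on BLACK (6,3): turn L to S, flip to white, move to (7,3). |black|=4
Step 7: on WHITE (7,3): turn R to W, flip to black, move to (7,2). |black|=5
Step 8: on WHITE (7,2): turn R to N, flip to black, move to (6,2). |black|=6
Step 9: on WHITE (6,2): turn R to E, flip to black, move to (6,3). |black|=7
Step 10: on WHITE (6,3): turn R to S, flip to black, move to (7,3). |black|=8
Step 11: on BLACK (7,3): turn L to E, flip to white, move to (7,4). |black|=7

Answer: 7 4 E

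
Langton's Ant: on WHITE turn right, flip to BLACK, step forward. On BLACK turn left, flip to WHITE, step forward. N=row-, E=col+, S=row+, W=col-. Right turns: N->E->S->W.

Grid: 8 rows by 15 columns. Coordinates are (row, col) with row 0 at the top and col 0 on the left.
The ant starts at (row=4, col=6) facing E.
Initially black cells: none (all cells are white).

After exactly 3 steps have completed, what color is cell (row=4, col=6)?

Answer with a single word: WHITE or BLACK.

Answer: BLACK

Derivation:
Step 1: on WHITE (4,6): turn R to S, flip to black, move to (5,6). |black|=1
Step 2: on WHITE (5,6): turn R to W, flip to black, move to (5,5). |black|=2
Step 3: on WHITE (5,5): turn R to N, flip to black, move to (4,5). |black|=3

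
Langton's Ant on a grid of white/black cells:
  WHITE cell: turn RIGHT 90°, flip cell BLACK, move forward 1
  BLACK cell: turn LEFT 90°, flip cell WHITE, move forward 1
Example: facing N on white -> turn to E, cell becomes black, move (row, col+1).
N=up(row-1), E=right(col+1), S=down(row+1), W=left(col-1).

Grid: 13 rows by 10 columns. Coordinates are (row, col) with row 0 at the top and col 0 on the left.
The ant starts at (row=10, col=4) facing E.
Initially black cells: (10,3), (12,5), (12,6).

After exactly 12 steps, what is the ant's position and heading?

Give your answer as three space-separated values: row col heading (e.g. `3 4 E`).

Answer: 10 2 E

Derivation:
Step 1: on WHITE (10,4): turn R to S, flip to black, move to (11,4). |black|=4
Step 2: on WHITE (11,4): turn R to W, flip to black, move to (11,3). |black|=5
Step 3: on WHITE (11,3): turn R to N, flip to black, move to (10,3). |black|=6
Step 4: on BLACK (10,3): turn L to W, flip to white, move to (10,2). |black|=5
Step 5: on WHITE (10,2): turn R to N, flip to black, move to (9,2). |black|=6
Step 6: on WHITE (9,2): turn R to E, flip to black, move to (9,3). |black|=7
Step 7: on WHITE (9,3): turn R to S, flip to black, move to (10,3). |black|=8
Step 8: on WHITE (10,3): turn R to W, flip to black, move to (10,2). |black|=9
Step 9: on BLACK (10,2): turn L to S, flip to white, move to (11,2). |black|=8
Step 10: on WHITE (11,2): turn R to W, flip to black, move to (11,1). |black|=9
Step 11: on WHITE (11,1): turn R to N, flip to black, move to (10,1). |black|=10
Step 12: on WHITE (10,1): turn R to E, flip to black, move to (10,2). |black|=11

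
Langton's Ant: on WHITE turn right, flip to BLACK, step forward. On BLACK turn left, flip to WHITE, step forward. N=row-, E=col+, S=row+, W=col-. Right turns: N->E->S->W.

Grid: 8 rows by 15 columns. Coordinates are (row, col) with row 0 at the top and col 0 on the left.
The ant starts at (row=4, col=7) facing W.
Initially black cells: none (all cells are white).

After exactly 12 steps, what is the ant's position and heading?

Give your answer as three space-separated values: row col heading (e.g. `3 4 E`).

Answer: 6 7 W

Derivation:
Step 1: on WHITE (4,7): turn R to N, flip to black, move to (3,7). |black|=1
Step 2: on WHITE (3,7): turn R to E, flip to black, move to (3,8). |black|=2
Step 3: on WHITE (3,8): turn R to S, flip to black, move to (4,8). |black|=3
Step 4: on WHITE (4,8): turn R to W, flip to black, move to (4,7). |black|=4
Step 5: on BLACK (4,7): turn L to S, flip to white, move to (5,7). |black|=3
Step 6: on WHITE (5,7): turn R to W, flip to black, move to (5,6). |black|=4
Step 7: on WHITE (5,6): turn R to N, flip to black, move to (4,6). |black|=5
Step 8: on WHITE (4,6): turn R to E, flip to black, move to (4,7). |black|=6
Step 9: on WHITE (4,7): turn R to S, flip to black, move to (5,7). |black|=7
Step 10: on BLACK (5,7): turn L to E, flip to white, move to (5,8). |black|=6
Step 11: on WHITE (5,8): turn R to S, flip to black, move to (6,8). |black|=7
Step 12: on WHITE (6,8): turn R to W, flip to black, move to (6,7). |black|=8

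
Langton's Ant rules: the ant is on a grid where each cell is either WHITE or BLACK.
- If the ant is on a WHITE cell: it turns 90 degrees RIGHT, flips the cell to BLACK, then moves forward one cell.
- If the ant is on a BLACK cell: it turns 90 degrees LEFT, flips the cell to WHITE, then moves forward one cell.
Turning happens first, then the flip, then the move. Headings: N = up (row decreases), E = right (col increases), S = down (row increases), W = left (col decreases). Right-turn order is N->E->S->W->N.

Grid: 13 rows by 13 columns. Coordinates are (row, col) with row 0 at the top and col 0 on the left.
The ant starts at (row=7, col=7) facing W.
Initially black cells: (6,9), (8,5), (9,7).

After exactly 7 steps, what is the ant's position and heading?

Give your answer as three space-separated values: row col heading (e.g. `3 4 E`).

Step 1: on WHITE (7,7): turn R to N, flip to black, move to (6,7). |black|=4
Step 2: on WHITE (6,7): turn R to E, flip to black, move to (6,8). |black|=5
Step 3: on WHITE (6,8): turn R to S, flip to black, move to (7,8). |black|=6
Step 4: on WHITE (7,8): turn R to W, flip to black, move to (7,7). |black|=7
Step 5: on BLACK (7,7): turn L to S, flip to white, move to (8,7). |black|=6
Step 6: on WHITE (8,7): turn R to W, flip to black, move to (8,6). |black|=7
Step 7: on WHITE (8,6): turn R to N, flip to black, move to (7,6). |black|=8

Answer: 7 6 N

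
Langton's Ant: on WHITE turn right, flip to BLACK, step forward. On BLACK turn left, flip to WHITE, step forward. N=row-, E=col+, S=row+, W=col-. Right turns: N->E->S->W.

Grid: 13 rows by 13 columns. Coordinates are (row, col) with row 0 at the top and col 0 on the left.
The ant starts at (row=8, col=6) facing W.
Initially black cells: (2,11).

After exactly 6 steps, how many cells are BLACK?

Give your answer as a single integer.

Step 1: on WHITE (8,6): turn R to N, flip to black, move to (7,6). |black|=2
Step 2: on WHITE (7,6): turn R to E, flip to black, move to (7,7). |black|=3
Step 3: on WHITE (7,7): turn R to S, flip to black, move to (8,7). |black|=4
Step 4: on WHITE (8,7): turn R to W, flip to black, move to (8,6). |black|=5
Step 5: on BLACK (8,6): turn L to S, flip to white, move to (9,6). |black|=4
Step 6: on WHITE (9,6): turn R to W, flip to black, move to (9,5). |black|=5

Answer: 5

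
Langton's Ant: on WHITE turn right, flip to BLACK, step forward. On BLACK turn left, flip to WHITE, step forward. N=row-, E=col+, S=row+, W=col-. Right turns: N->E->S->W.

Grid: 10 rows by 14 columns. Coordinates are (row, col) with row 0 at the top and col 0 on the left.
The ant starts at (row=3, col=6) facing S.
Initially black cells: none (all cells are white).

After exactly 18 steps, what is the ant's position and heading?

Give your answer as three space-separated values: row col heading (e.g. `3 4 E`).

Step 1: on WHITE (3,6): turn R to W, flip to black, move to (3,5). |black|=1
Step 2: on WHITE (3,5): turn R to N, flip to black, move to (2,5). |black|=2
Step 3: on WHITE (2,5): turn R to E, flip to black, move to (2,6). |black|=3
Step 4: on WHITE (2,6): turn R to S, flip to black, move to (3,6). |black|=4
Step 5: on BLACK (3,6): turn L to E, flip to white, move to (3,7). |black|=3
Step 6: on WHITE (3,7): turn R to S, flip to black, move to (4,7). |black|=4
Step 7: on WHITE (4,7): turn R to W, flip to black, move to (4,6). |black|=5
Step 8: on WHITE (4,6): turn R to N, flip to black, move to (3,6). |black|=6
Step 9: on WHITE (3,6): turn R to E, flip to black, move to (3,7). |black|=7
Step 10: on BLACK (3,7): turn L to N, flip to white, move to (2,7). |black|=6
Step 11: on WHITE (2,7): turn R to E, flip to black, move to (2,8). |black|=7
Step 12: on WHITE (2,8): turn R to S, flip to black, move to (3,8). |black|=8
Step 13: on WHITE (3,8): turn R to W, flip to black, move to (3,7). |black|=9
Step 14: on WHITE (3,7): turn R to N, flip to black, move to (2,7). |black|=10
Step 15: on BLACK (2,7): turn L to W, flip to white, move to (2,6). |black|=9
Step 16: on BLACK (2,6): turn L to S, flip to white, move to (3,6). |black|=8
Step 17: on BLACK (3,6): turn L to E, flip to white, move to (3,7). |black|=7
Step 18: on BLACK (3,7): turn L to N, flip to white, move to (2,7). |black|=6

Answer: 2 7 N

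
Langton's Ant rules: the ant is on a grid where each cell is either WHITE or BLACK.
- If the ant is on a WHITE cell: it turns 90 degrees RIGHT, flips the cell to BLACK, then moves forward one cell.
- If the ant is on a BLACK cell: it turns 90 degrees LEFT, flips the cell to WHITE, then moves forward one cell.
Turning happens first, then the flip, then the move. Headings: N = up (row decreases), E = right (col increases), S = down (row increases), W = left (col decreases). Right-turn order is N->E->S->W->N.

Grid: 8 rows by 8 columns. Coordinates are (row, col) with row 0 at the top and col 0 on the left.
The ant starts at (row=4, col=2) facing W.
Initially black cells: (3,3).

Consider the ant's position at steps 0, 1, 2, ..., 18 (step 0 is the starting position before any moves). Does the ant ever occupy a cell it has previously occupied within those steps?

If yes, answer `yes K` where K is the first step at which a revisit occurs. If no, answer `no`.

Step 1: on WHITE (4,2): turn R to N, flip to black, move to (3,2). |black|=2 — new cell
Step 2: on WHITE (3,2): turn R to E, flip to black, move to (3,3). |black|=3 — new cell
Step 3: on BLACK (3,3): turn L to N, flip to white, move to (2,3). |black|=2 — new cell
Step 4: on WHITE (2,3): turn R to E, flip to black, move to (2,4). |black|=3 — new cell
Step 5: on WHITE (2,4): turn R to S, flip to black, move to (3,4). |black|=4 — new cell
Step 6: on WHITE (3,4): turn R to W, flip to black, move to (3,3). |black|=5 — REVISIT

Answer: yes 6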